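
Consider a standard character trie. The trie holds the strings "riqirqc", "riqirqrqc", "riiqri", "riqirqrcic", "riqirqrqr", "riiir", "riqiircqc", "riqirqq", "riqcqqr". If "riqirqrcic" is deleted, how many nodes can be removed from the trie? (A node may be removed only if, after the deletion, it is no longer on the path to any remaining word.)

After clearing the end-marker at "riqirqrcic", prune upward until reaching a node still needed by another word.
The suffix "cic" (3 nodes) is used only by "riqirqrcic"; the node for "riqirqr" still has the child "q", so pruning stops there.
Nodes removed: 3

3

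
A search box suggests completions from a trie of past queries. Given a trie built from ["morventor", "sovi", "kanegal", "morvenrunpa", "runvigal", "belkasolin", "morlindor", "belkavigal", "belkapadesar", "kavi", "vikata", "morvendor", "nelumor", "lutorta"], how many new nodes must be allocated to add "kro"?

The longest prefix of "kro" already in the trie is "k" (length 1).
So 3 − 1 = 2 new nodes.

2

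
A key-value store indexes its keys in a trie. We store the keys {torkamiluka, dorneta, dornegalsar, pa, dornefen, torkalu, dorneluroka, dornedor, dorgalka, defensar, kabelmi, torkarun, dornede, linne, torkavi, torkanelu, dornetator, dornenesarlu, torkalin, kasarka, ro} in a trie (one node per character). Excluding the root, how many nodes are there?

93

Trace insertions, counting only characters that open a new branch:
  "torkamiluka" → 11 new (t, o, r, k, a, m, i, l, u, k, a)
  "dorneta" → 7 new (d, o, r, n, e, t, a)
  "dornegalsar" → prefix "dorne" already present; 6 new (g, a, l, s, a, r)
  "pa" → 2 new (p, a)
  "dornefen" → prefix "dorne" already present; 3 new (f, e, n)
  "torkalu" → prefix "torka" already present; 2 new (l, u)
  "dorneluroka" → prefix "dorne" already present; 6 new (l, u, r, o, k, a)
  "dornedor" → prefix "dorne" already present; 3 new (d, o, r)
  "dorgalka" → prefix "dor" already present; 5 new (g, a, l, k, a)
  "defensar" → prefix "d" already present; 7 new (e, f, e, n, s, a, r)
  "kabelmi" → 7 new (k, a, b, e, l, m, i)
  "torkarun" → prefix "torka" already present; 3 new (r, u, n)
  "dornede" → prefix "dorned" already present; 1 new (e)
  "linne" → 5 new (l, i, n, n, e)
  "torkavi" → prefix "torka" already present; 2 new (v, i)
  "torkanelu" → prefix "torka" already present; 4 new (n, e, l, u)
  "dornetator" → prefix "dorneta" already present; 3 new (t, o, r)
  "dornenesarlu" → prefix "dorne" already present; 7 new (n, e, s, a, r, l, u)
  "torkalin" → prefix "torkal" already present; 2 new (i, n)
  "kasarka" → prefix "ka" already present; 5 new (s, a, r, k, a)
  "ro" → 2 new (r, o)
Total nodes = 11 + 7 + 6 + 2 + 3 + 2 + 6 + 3 + 5 + 7 + 7 + 3 + 1 + 5 + 2 + 4 + 3 + 7 + 2 + 5 + 2 = 93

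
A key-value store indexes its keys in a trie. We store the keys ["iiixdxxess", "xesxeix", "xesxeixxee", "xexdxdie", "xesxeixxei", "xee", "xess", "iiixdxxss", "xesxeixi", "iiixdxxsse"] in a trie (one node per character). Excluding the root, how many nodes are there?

33

Count nodes per top-level branch (shared prefixes stored once):
  'i'-branch (iiixdxxess, iiixdxxss, iiixdxxsse): 13 nodes
  'x'-branch (xee, xess, xesxeix, xesxeixi, xesxeixxee, xesxeixxei, xexdxdie): 20 nodes
Sum: 33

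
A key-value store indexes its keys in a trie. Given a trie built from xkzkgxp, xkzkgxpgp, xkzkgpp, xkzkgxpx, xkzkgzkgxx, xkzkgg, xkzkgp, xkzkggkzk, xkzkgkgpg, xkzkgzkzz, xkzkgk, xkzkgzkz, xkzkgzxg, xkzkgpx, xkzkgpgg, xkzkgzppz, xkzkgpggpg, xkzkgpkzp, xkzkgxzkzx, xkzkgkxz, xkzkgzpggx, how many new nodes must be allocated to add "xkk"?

The longest prefix of "xkk" already in the trie is "xk" (length 2).
Each of the 1 remaining characters creates one node.

1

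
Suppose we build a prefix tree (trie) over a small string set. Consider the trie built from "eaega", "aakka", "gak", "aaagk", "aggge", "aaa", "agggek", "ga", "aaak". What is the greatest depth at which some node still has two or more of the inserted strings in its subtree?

5

Equivalently: take the maximum, over all pairs, of their longest common prefix length.
e.g. "aggge" and "agggek" share the prefix "aggge" of length 5; no pair shares a longer one.
Longest shared-prefix length: 5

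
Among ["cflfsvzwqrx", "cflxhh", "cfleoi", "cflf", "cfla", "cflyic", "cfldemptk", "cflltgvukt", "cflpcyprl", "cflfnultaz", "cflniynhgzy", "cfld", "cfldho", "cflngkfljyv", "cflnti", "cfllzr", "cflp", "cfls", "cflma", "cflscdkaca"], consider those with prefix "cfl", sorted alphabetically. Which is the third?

DFS of the "cfl" subtree visits, in order: "cfla", "cfld", "cfldemptk", "cfldho", "cfleoi", "cflf", "cflfnultaz", "cflfsvzwqrx", "cflltgvukt", "cfllzr", "cflma", "cflngkfljyv", "cflniynhgzy", "cflnti", "cflp", "cflpcyprl", "cfls", "cflscdkaca", "cflxhh", "cflyic"
Position 3: cfldemptk

cfldemptk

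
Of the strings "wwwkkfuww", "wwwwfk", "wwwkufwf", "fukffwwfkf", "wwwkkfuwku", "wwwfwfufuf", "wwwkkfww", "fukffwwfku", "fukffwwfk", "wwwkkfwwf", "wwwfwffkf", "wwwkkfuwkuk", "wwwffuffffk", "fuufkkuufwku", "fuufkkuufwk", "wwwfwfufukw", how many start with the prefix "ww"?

Traverse to the node for "ww", then collect every word in that subtree.
Words under "ww": wwwffuffffk, wwwfwffkf, wwwfwfufuf, wwwfwfufukw, wwwkkfuwku, wwwkkfuwkuk, wwwkkfuww, wwwkkfww, wwwkkfwwf, wwwkufwf, wwwwfk
Count: 11

11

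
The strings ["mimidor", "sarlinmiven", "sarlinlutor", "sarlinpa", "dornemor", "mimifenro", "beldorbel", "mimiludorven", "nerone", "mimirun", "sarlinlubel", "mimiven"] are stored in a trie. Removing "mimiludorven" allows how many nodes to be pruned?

8

Walk "mimiludorven" from the leaf back toward the root, removing each node that no remaining word uses.
The suffix "ludorven" (8 nodes) is used only by "mimiludorven"; the node for "mimi" still has the child "d", so pruning stops there.
Nodes removed: 8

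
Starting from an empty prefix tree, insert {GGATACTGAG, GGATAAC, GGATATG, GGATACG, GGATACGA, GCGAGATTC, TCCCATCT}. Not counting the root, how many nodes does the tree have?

Count nodes per top-level branch (shared prefixes stored once):
  'G'-branch (GCGAGATTC, GGATAAC, GGATACG, GGATACGA, GGATACTGAG, GGATATG): 24 nodes
  'T'-branch (TCCCATCT): 8 nodes
Sum: 32

32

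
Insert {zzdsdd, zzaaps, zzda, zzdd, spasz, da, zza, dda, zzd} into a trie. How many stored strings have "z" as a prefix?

Filter for entries beginning with "z":
Matches: "zza", "zzaaps", "zzd", "zzda", "zzdd", "zzdsdd"
Count: 6

6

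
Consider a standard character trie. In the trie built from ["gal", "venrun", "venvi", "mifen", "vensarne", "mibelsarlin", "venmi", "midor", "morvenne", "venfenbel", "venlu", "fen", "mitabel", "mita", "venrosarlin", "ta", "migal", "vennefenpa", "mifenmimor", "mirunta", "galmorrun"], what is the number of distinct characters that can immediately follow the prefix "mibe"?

1

Walk "mibe" from the root, arriving at one node.
Distinct next characters after "mibe": l.
That node has 1 child edge.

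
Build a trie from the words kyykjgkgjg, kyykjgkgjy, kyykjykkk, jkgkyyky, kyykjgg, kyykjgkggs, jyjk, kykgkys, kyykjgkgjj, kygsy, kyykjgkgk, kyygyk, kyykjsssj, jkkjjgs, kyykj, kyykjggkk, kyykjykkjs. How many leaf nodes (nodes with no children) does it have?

15

A leaf is a node with no children — equivalently, the end of a word that is not a proper prefix of any other stored word.
Those words: "jkgkyyky", "jkkjjgs", "jyjk", "kygsy", "kykgkys", "kyygyk", "kyykjggkk", "kyykjgkggs", "kyykjgkgjg", "kyykjgkgjj", "kyykjgkgjy", "kyykjgkgk", "kyykjsssj", "kyykjykkjs", "kyykjykkk"
Leaf count: 15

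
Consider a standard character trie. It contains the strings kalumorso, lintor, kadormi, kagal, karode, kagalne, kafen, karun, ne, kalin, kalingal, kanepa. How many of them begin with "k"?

10

Traverse to the node for "k", then collect every word in that subtree.
Words under "k": kadormi, kafen, kagal, kagalne, kalin, kalingal, kalumorso, kanepa, karode, karun
Count: 10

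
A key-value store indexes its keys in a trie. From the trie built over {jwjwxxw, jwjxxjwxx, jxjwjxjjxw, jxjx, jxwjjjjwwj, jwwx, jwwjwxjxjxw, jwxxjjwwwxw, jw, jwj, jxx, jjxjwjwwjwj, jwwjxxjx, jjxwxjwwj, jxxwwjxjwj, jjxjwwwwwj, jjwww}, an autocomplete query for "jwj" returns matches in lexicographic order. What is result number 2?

Filter for "jwj…" and sort: "jwj", "jwjwxxw", "jwjxxjwxx"
Position 2: jwjwxxw

jwjwxxw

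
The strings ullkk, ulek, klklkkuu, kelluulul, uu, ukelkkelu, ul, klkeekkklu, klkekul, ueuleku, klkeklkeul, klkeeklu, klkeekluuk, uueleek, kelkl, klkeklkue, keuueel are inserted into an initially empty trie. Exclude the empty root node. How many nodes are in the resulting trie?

Insert word by word; a character creates a node only if that edge doesn't already exist:
  "ullkk" → 5 new (u, l, l, k, k)
  "ulek" → prefix "ul" already present; 2 new (e, k)
  "klklkkuu" → 8 new (k, l, k, l, k, k, u, u)
  "kelluulul" → prefix "k" already present; 8 new (e, l, l, u, u, l, u, l)
  "uu" → prefix "u" already present; 1 new (u)
  "ukelkkelu" → prefix "u" already present; 8 new (k, e, l, k, k, e, l, u)
  "ul" → prefix "ul" already present; 0 new (none)
  "klkeekkklu" → prefix "klk" already present; 7 new (e, e, k, k, k, l, u)
  "klkekul" → prefix "klke" already present; 3 new (k, u, l)
  "ueuleku" → prefix "u" already present; 6 new (e, u, l, e, k, u)
  "klkeklkeul" → prefix "klkek" already present; 5 new (l, k, e, u, l)
  "klkeeklu" → prefix "klkeek" already present; 2 new (l, u)
  "klkeekluuk" → prefix "klkeeklu" already present; 2 new (u, k)
  "uueleek" → prefix "uu" already present; 5 new (e, l, e, e, k)
  "kelkl" → prefix "kel" already present; 2 new (k, l)
  "klkeklkue" → prefix "klkeklk" already present; 2 new (u, e)
  "keuueel" → prefix "ke" already present; 5 new (u, u, e, e, l)
Total nodes = 5 + 2 + 8 + 8 + 1 + 8 + 0 + 7 + 3 + 6 + 5 + 2 + 2 + 5 + 2 + 2 + 5 = 71

71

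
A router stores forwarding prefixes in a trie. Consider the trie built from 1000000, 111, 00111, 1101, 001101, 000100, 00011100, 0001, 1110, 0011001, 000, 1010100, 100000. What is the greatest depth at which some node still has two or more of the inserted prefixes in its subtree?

The deepest shared node is where two words last agree before diverging.
"100000" and "1000000" agree on "100000" (6 characters) before diverging; nothing deeper is shared.
Longest shared-prefix length: 6

6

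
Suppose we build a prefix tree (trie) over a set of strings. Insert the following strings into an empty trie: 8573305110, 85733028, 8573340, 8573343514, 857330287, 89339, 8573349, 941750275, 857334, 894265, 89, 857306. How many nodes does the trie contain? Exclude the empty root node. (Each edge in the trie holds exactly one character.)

Trie structure (* marks end of a word):
(root)
├─ 8
│  ├─ 5
│  │  └─ 7
│  │     └─ 3
│  │        ├─ 0
│  │        │  └─ 6 *
│  │        └─ 3
│  │           ├─ 0
│  │           │  ├─ 2
│  │           │  │  └─ 8 *
│  │           │  │     └─ 7 *
│  │           │  └─ 5
│  │           │     └─ 1
│  │           │        └─ 1
│  │           │           └─ 0 *
│  │           └─ 4 *
│  │              ├─ 0 *
│  │              ├─ 3
│  │              │  └─ 5
│  │              │     └─ 1
│  │              │        └─ 4 *
│  │              └─ 9 *
│  └─ 9 *
│     ├─ 3
│     │  └─ 3
│     │     └─ 9 *
│     └─ 4
│        └─ 2
│           └─ 6
│              └─ 5 *
└─ 9
   └─ 4
      └─ 1
         └─ 7
            └─ 5
               └─ 0
                  └─ 2
                     └─ 7
                        └─ 5 *
Counting every labelled node above: 39.

39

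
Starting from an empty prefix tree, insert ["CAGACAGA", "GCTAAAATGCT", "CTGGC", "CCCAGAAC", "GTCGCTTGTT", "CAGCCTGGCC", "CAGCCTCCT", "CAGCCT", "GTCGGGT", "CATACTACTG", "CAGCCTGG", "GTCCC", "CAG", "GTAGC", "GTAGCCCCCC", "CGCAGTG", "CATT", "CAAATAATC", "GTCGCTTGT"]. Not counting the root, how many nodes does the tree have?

Trace insertions, counting only characters that open a new branch:
  "CAGACAGA" → 8 new (C, A, G, A, C, A, G, A)
  "GCTAAAATGCT" → 11 new (G, C, T, A, A, A, A, T, G, C, T)
  "CTGGC" → prefix "C" already present; 4 new (T, G, G, C)
  "CCCAGAAC" → prefix "C" already present; 7 new (C, C, A, G, A, A, C)
  "GTCGCTTGTT" → prefix "G" already present; 9 new (T, C, G, C, T, T, G, T, T)
  "CAGCCTGGCC" → prefix "CAG" already present; 7 new (C, C, T, G, G, C, C)
  "CAGCCTCCT" → prefix "CAGCCT" already present; 3 new (C, C, T)
  "CAGCCT" → prefix "CAGCCT" already present; 0 new (none)
  "GTCGGGT" → prefix "GTCG" already present; 3 new (G, G, T)
  "CATACTACTG" → prefix "CA" already present; 8 new (T, A, C, T, A, C, T, G)
  "CAGCCTGG" → prefix "CAGCCTGG" already present; 0 new (none)
  "GTCCC" → prefix "GTC" already present; 2 new (C, C)
  "CAG" → prefix "CAG" already present; 0 new (none)
  "GTAGC" → prefix "GT" already present; 3 new (A, G, C)
  "GTAGCCCCCC" → prefix "GTAGC" already present; 5 new (C, C, C, C, C)
  "CGCAGTG" → prefix "C" already present; 6 new (G, C, A, G, T, G)
  "CATT" → prefix "CAT" already present; 1 new (T)
  "CAAATAATC" → prefix "CA" already present; 7 new (A, A, T, A, A, T, C)
  "GTCGCTTGT" → prefix "GTCGCTTGT" already present; 0 new (none)
Total nodes = 8 + 11 + 4 + 7 + 9 + 7 + 3 + 0 + 3 + 8 + 0 + 2 + 0 + 3 + 5 + 6 + 1 + 7 + 0 = 84

84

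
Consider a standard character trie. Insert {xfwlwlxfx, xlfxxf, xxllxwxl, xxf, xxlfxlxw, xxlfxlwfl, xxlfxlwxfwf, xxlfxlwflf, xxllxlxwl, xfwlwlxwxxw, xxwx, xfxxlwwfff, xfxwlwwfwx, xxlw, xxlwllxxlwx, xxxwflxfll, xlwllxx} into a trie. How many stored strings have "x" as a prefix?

17

Walk to "x"; the words in its subtree are exactly those with that prefix.
Matches: "xfwlwlxfx", "xfwlwlxwxxw", "xfxwlwwfwx", "xfxxlwwfff", "xlfxxf", "xlwllxx", "xxf", "xxlfxlwfl", "xxlfxlwflf", "xxlfxlwxfwf", "xxlfxlxw", "xxllxlxwl", "xxllxwxl", "xxlw", "xxlwllxxlwx", "xxwx", "xxxwflxfll"
Count: 17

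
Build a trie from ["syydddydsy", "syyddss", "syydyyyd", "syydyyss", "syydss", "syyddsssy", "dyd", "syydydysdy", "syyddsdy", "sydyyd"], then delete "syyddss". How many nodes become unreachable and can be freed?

After clearing the end-marker at "syyddss", prune upward until reaching a node still needed by another word.
Every node on "syyddss" is still needed (e.g. by "syyddsssy"), so nothing is freed.
Nodes removed: 0

0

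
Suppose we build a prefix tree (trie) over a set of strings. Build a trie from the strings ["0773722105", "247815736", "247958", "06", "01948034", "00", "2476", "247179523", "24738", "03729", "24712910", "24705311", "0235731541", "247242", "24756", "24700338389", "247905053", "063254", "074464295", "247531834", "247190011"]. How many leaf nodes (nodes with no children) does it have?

A leaf is a node with no children — equivalently, the end of a word that is not a proper prefix of any other stored word.
Those words: "00", "01948034", "0235731541", "03729", "063254", "074464295", "0773722105", "24700338389", "24705311", "24712910", "247179523", "247190011", "247242", "24738", "247531834", "24756", "2476", "247815736", "247905053", "247958"
Leaf count: 20

20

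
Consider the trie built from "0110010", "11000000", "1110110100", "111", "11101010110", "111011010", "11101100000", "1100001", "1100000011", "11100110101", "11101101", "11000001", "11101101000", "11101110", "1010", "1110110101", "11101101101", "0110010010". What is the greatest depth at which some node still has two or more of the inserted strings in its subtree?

Look for the deepest trie node that still has at least two words in its subtree.
"1110110100" and "11101101000" agree on "1110110100" (10 characters) before diverging; nothing deeper is shared.
Longest shared-prefix length: 10

10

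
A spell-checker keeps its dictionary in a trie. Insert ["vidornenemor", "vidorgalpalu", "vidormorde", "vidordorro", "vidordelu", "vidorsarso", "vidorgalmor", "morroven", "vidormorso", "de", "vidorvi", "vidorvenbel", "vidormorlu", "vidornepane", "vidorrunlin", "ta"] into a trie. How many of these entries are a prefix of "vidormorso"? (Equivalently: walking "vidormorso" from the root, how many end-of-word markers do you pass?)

Walk "vidormorso" from the root; an end-of-word marker is hit whenever a stored word is a prefix of "vidormorso".
Prefixes of the query that are stored words: "vidormorso"
Count: 1

1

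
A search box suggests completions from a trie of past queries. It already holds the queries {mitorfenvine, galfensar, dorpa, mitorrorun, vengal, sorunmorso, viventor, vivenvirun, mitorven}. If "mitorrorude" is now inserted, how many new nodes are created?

2

Walking "mitorrorude" from the root, the first 9 characters ("mitorroru") follow existing edges; "d" is the first miss.
Each of the 2 remaining characters creates one node.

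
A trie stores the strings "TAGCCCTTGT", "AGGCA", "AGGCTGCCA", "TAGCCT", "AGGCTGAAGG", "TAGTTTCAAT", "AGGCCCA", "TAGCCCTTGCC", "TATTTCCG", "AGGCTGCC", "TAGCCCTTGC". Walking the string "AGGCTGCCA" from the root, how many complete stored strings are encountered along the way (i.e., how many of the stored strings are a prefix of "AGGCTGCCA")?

Check each prefix of "AGGCTGCCA" against the stored set — each match is an end-marker on the path.
Prefixes of the query that are stored words: "AGGCTGCC", "AGGCTGCCA"
Count: 2

2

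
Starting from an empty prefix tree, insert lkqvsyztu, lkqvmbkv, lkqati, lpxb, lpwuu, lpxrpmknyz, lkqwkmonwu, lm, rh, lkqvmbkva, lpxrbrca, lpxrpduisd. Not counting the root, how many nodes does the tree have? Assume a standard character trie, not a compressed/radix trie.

49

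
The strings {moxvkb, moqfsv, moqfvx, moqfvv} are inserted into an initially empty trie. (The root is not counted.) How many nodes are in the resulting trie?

13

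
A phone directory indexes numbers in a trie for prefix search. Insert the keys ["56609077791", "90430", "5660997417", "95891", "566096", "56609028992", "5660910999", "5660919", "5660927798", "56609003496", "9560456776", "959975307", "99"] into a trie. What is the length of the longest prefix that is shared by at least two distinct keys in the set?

Look for the deepest trie node that still has at least two words in its subtree.
"56609003496" and "56609028992" agree on "566090" (6 characters) before diverging; nothing deeper is shared.
Longest shared-prefix length: 6

6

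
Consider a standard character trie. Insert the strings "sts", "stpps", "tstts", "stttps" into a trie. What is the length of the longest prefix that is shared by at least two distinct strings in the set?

Equivalently: take the maximum, over all pairs, of their longest common prefix length.
e.g. "stpps" and "sts" share the prefix "st" of length 2; no pair shares a longer one.
Longest shared-prefix length: 2

2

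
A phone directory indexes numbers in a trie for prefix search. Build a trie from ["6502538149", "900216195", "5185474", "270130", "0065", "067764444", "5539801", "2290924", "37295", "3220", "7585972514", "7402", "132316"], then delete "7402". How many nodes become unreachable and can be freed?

3

A node on "7402"'s path can go only if nothing else ends at it or branches off below it.
The suffix "402" (3 nodes) is used only by "7402"; the node for "7" still has the child "5", so pruning stops there.
Nodes removed: 3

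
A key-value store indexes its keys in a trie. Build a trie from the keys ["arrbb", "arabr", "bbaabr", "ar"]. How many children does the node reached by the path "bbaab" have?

Follow the path "bbaab" to its node, then look at its outgoing edges.
Characters that immediately follow "bbaab" among the stored strings: {r}.
That node has 1 child edge.

1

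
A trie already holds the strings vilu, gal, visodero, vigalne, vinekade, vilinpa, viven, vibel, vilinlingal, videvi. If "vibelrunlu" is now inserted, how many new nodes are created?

5

Walking "vibelrunlu" from the root, the first 5 characters ("vibel") follow existing edges; "r" is the first miss.
So 10 − 5 = 5 new nodes.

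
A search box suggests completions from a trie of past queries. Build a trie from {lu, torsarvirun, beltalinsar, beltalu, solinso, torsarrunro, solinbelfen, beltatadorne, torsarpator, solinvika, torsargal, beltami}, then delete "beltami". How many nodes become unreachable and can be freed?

Walk "beltami" from the leaf back toward the root, removing each node that no remaining word uses.
The suffix "mi" (2 nodes) is used only by "beltami"; the node for "belta" still has the child "l", so pruning stops there.
Nodes removed: 2

2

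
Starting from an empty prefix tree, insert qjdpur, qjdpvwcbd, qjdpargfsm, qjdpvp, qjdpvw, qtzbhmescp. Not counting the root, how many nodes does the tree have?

27

Count nodes per top-level branch (shared prefixes stored once):
  'q'-branch (qjdpargfsm, qjdpur, qjdpvp, qjdpvw, qjdpvwcbd, qtzbhmescp): 27 nodes
Sum: 27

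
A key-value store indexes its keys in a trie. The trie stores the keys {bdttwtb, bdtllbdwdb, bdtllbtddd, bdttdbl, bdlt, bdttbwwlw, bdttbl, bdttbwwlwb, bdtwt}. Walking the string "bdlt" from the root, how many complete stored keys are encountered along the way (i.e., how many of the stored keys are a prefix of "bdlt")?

1

Walk "bdlt" from the root; an end-of-word marker is hit whenever a stored word is a prefix of "bdlt".
Prefixes of the query that are stored words: "bdlt"
Count: 1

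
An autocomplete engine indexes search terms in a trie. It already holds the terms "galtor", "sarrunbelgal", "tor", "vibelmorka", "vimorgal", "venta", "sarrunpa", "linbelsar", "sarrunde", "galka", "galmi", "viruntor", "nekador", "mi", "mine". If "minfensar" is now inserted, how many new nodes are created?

6

"min" is already a path in the trie; the remaining "fensar" must be added.
Each of the 6 remaining characters creates one node.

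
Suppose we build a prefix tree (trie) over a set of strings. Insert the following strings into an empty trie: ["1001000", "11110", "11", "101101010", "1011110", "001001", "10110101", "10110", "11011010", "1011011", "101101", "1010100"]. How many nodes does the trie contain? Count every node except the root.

38

Insert word by word; a character creates a node only if that edge doesn't already exist:
  "1001000" → 7 new (1, 0, 0, 1, 0, 0, 0)
  "11110" → prefix "1" already present; 4 new (1, 1, 1, 0)
  "11" → prefix "11" already present; 0 new (none)
  "101101010" → prefix "10" already present; 7 new (1, 1, 0, 1, 0, 1, 0)
  "1011110" → prefix "1011" already present; 3 new (1, 1, 0)
  "001001" → 6 new (0, 0, 1, 0, 0, 1)
  "10110101" → prefix "10110101" already present; 0 new (none)
  "10110" → prefix "10110" already present; 0 new (none)
  "11011010" → prefix "11" already present; 6 new (0, 1, 1, 0, 1, 0)
  "1011011" → prefix "101101" already present; 1 new (1)
  "101101" → prefix "101101" already present; 0 new (none)
  "1010100" → prefix "101" already present; 4 new (0, 1, 0, 0)
Total nodes = 7 + 4 + 0 + 7 + 3 + 6 + 0 + 0 + 6 + 1 + 0 + 4 = 38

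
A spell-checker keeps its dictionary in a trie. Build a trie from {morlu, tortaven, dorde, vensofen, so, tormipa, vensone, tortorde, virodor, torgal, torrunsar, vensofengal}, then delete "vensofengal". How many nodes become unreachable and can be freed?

3

A node on "vensofengal"'s path can go only if nothing else ends at it or branches off below it.
The suffix "gal" (3 nodes) is used only by "vensofengal"; "vensofen" is itself a stored word, so pruning stops there.
Nodes removed: 3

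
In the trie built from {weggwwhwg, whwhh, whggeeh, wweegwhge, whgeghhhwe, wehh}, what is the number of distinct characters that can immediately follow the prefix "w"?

3

The children of the "w" node are the distinct next characters among strings starting with "w".
Characters that immediately follow "w" among the stored strings: {e, h, w}.
That node has 3 child edges.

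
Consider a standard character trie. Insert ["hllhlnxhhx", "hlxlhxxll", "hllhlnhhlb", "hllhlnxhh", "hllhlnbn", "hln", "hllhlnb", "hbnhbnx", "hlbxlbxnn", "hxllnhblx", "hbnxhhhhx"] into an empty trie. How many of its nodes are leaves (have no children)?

Leaves are exactly the stored words that no other stored word extends.
Those words: "hbnhbnx", "hbnxhhhhx", "hlbxlbxnn", "hllhlnbn", "hllhlnhhlb", "hllhlnxhhx", "hln", "hlxlhxxll", "hxllnhblx"
Leaf count: 9

9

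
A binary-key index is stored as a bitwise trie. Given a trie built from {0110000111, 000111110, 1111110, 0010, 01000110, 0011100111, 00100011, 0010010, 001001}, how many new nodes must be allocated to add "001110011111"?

2

Walking "001110011111" from the root, the first 10 characters ("0011100111") follow existing edges; "1" is the first miss.
So 12 − 10 = 2 new nodes.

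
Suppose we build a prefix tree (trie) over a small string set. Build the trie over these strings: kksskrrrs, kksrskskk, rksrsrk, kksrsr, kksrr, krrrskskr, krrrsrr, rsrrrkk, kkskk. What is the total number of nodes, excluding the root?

42

Insert word by word; a character creates a node only if that edge doesn't already exist:
  "kksskrrrs" → 9 new (k, k, s, s, k, r, r, r, s)
  "kksrskskk" → prefix "kks" already present; 6 new (r, s, k, s, k, k)
  "rksrsrk" → 7 new (r, k, s, r, s, r, k)
  "kksrsr" → prefix "kksrs" already present; 1 new (r)
  "kksrr" → prefix "kksr" already present; 1 new (r)
  "krrrskskr" → prefix "k" already present; 8 new (r, r, r, s, k, s, k, r)
  "krrrsrr" → prefix "krrrs" already present; 2 new (r, r)
  "rsrrrkk" → prefix "r" already present; 6 new (s, r, r, r, k, k)
  "kkskk" → prefix "kks" already present; 2 new (k, k)
Total nodes = 9 + 6 + 7 + 1 + 1 + 8 + 2 + 6 + 2 = 42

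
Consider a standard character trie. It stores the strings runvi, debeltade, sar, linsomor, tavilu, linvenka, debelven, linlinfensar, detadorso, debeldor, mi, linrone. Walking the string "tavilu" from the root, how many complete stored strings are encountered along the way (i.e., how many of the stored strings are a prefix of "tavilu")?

1

Traverse "tavilu" character by character; count nodes along the way that are marked as word ends.
Prefixes of the query that are stored words: "tavilu"
Count: 1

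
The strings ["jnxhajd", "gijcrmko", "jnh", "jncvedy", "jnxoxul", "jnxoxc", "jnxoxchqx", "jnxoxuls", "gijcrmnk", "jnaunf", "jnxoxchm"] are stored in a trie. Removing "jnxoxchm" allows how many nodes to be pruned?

1

A node on "jnxoxchm"'s path can go only if nothing else ends at it or branches off below it.
The suffix "m" (1 node) is used only by "jnxoxchm"; the node for "jnxoxch" still has the child "q", so pruning stops there.
Nodes removed: 1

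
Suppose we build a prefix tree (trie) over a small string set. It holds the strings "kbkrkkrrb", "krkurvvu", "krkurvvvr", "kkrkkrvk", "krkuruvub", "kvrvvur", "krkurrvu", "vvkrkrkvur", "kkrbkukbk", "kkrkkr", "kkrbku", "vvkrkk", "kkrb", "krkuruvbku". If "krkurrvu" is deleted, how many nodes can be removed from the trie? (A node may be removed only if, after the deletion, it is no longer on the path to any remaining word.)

3

After clearing the end-marker at "krkurrvu", prune upward until reaching a node still needed by another word.
The suffix "rvu" (3 nodes) is used only by "krkurrvu"; the node for "krkur" still has the child "v", so pruning stops there.
Nodes removed: 3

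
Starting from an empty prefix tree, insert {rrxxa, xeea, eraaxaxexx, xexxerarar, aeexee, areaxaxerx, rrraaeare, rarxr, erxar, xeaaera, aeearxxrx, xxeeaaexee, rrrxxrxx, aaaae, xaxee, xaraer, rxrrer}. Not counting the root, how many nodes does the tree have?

98

Insert word by word; a character creates a node only if that edge doesn't already exist:
  "rrxxa" → 5 new (r, r, x, x, a)
  "xeea" → 4 new (x, e, e, a)
  "eraaxaxexx" → 10 new (e, r, a, a, x, a, x, e, x, x)
  "xexxerarar" → prefix "xe" already present; 8 new (x, x, e, r, a, r, a, r)
  "aeexee" → 6 new (a, e, e, x, e, e)
  "areaxaxerx" → prefix "a" already present; 9 new (r, e, a, x, a, x, e, r, x)
  "rrraaeare" → prefix "rr" already present; 7 new (r, a, a, e, a, r, e)
  "rarxr" → prefix "r" already present; 4 new (a, r, x, r)
  "erxar" → prefix "er" already present; 3 new (x, a, r)
  "xeaaera" → prefix "xe" already present; 5 new (a, a, e, r, a)
  "aeearxxrx" → prefix "aee" already present; 6 new (a, r, x, x, r, x)
  "xxeeaaexee" → prefix "x" already present; 9 new (x, e, e, a, a, e, x, e, e)
  "rrrxxrxx" → prefix "rrr" already present; 5 new (x, x, r, x, x)
  "aaaae" → prefix "a" already present; 4 new (a, a, a, e)
  "xaxee" → prefix "x" already present; 4 new (a, x, e, e)
  "xaraer" → prefix "xa" already present; 4 new (r, a, e, r)
  "rxrrer" → prefix "r" already present; 5 new (x, r, r, e, r)
Total nodes = 5 + 4 + 10 + 8 + 6 + 9 + 7 + 4 + 3 + 5 + 6 + 9 + 5 + 4 + 4 + 4 + 5 = 98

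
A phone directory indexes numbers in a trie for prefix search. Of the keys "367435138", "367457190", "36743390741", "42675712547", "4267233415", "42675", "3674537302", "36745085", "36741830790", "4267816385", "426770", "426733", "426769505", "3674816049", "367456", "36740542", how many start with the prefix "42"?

Traverse to the node for "42", then collect every word in that subtree.
Matches: "4267233415", "426733", "42675", "42675712547", "426769505", "426770", "4267816385"
Count: 7

7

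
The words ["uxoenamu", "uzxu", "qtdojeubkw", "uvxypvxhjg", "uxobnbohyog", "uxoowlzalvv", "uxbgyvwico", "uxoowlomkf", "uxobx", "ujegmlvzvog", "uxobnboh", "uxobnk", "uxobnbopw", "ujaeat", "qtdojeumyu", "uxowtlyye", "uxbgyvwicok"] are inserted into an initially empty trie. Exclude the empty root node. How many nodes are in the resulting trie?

86

Count nodes per top-level branch (shared prefixes stored once):
  'q'-branch (qtdojeubkw, qtdojeumyu): 13 nodes
  'u'-branch (ujaeat, ujegmlvzvog, uvxypvxhjg, uxbgyvwico, uxbgyvwicok, uxobnboh, uxobnbohyog, uxobnbopw, uxobnk, uxobx, uxoenamu, uxoowlomkf, uxoowlzalvv, uxowtlyye, uzxu): 73 nodes
Sum: 86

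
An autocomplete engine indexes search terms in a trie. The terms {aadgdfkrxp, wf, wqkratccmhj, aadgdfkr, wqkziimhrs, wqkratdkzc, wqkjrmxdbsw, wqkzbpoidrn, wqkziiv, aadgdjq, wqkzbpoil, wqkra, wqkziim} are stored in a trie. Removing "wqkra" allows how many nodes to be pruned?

0

A node on "wqkra"'s path can go only if nothing else ends at it or branches off below it.
Every node on "wqkra" is still needed (e.g. by "wqkratccmhj"), so nothing is freed.
Nodes removed: 0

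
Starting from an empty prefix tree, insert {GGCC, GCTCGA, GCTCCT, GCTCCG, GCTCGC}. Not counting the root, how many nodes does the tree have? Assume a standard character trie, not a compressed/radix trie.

Insert word by word; a character creates a node only if that edge doesn't already exist:
  "GGCC" → 4 new (G, G, C, C)
  "GCTCGA" → prefix "G" already present; 5 new (C, T, C, G, A)
  "GCTCCT" → prefix "GCTC" already present; 2 new (C, T)
  "GCTCCG" → prefix "GCTCC" already present; 1 new (G)
  "GCTCGC" → prefix "GCTCG" already present; 1 new (C)
Total nodes = 4 + 5 + 2 + 1 + 1 = 13

13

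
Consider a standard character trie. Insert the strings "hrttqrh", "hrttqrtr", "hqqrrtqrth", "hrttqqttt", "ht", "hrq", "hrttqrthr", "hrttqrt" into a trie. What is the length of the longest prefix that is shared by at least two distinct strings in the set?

The deepest shared node is where two words last agree before diverging.
e.g. "hrttqrt" and "hrttqrthr" share the prefix "hrttqrt" of length 7; no pair shares a longer one.
Longest shared-prefix length: 7

7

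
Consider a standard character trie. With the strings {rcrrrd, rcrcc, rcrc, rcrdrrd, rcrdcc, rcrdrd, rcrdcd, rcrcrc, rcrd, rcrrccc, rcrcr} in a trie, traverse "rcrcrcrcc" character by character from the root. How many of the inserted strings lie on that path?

3

Traverse "rcrcrcrcc" character by character; count nodes along the way that are marked as word ends.
Prefixes of the query that are stored words: "rcrc", "rcrcr", "rcrcrc"
Count: 3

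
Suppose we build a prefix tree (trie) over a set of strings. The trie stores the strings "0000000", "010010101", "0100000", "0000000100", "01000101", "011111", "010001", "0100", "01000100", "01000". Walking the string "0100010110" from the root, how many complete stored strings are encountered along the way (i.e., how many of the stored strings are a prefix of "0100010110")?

4

Traverse "0100010110" character by character; count nodes along the way that are marked as word ends.
Prefixes of the query that are stored words: "0100", "01000", "010001", "01000101"
Count: 4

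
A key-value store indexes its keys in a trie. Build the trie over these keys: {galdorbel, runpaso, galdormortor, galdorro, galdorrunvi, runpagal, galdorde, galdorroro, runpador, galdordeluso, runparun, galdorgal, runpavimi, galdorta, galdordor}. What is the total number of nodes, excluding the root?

Count nodes per top-level branch (shared prefixes stored once):
  'g'-branch (galdorbel, galdorde, galdordeluso, galdordor, galdorgal, galdormortor, galdorro, galdorroro, galdorrunvi, galdorta): 36 nodes
  'r'-branch (runpador, runpagal, runparun, runpaso, runpavimi): 20 nodes
Sum: 56

56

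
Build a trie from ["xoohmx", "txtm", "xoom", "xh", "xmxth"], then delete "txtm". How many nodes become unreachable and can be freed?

After clearing the end-marker at "txtm", prune upward until reaching a node still needed by another word.
No other word shares any prefix with "txtm", so all 4 of its nodes go.
Nodes removed: 4

4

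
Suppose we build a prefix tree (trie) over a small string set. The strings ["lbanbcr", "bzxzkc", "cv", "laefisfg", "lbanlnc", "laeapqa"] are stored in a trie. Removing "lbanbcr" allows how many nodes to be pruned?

After clearing the end-marker at "lbanbcr", prune upward until reaching a node still needed by another word.
The suffix "bcr" (3 nodes) is used only by "lbanbcr"; the node for "lban" still has the child "l", so pruning stops there.
Nodes removed: 3

3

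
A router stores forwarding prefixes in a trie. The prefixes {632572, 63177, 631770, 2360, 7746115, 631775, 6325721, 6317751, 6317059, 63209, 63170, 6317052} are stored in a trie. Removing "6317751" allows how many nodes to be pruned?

1

After clearing the end-marker at "6317751", prune upward until reaching a node still needed by another word.
The suffix "1" (1 node) is used only by "6317751"; "631775" is itself a stored word, so pruning stops there.
Nodes removed: 1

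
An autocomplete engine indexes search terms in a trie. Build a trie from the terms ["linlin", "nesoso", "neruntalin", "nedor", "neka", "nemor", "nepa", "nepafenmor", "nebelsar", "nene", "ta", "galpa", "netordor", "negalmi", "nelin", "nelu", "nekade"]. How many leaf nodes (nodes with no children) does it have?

15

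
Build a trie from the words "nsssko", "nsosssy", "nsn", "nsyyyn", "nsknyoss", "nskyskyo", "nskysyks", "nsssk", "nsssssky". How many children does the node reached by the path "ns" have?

5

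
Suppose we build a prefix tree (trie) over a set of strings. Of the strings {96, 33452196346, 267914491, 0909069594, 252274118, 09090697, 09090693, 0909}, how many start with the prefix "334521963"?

1

Traverse to the node for "334521963", then collect every word in that subtree.
Words under "334521963": 33452196346
Count: 1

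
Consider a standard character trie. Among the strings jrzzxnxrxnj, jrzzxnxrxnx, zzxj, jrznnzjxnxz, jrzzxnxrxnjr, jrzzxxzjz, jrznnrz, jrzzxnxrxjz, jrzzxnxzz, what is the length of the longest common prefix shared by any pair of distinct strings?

11

The deepest shared node is where two words last agree before diverging.
e.g. "jrzzxnxrxnj" and "jrzzxnxrxnjr" share the prefix "jrzzxnxrxnj" of length 11; no pair shares a longer one.
Longest shared-prefix length: 11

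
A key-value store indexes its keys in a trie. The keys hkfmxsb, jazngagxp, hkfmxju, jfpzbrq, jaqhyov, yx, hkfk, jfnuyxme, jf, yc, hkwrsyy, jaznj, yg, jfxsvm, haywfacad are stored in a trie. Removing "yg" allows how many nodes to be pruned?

A node on "yg"'s path can go only if nothing else ends at it or branches off below it.
The suffix "g" (1 node) is used only by "yg"; the node for "y" still has the child "x", so pruning stops there.
Nodes removed: 1

1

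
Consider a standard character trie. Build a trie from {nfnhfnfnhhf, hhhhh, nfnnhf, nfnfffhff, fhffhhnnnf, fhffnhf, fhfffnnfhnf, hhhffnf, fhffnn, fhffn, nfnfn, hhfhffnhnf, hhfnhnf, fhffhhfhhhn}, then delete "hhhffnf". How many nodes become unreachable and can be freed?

Walk "hhhffnf" from the leaf back toward the root, removing each node that no remaining word uses.
The suffix "ffnf" (4 nodes) is used only by "hhhffnf"; the node for "hhh" still has the child "h", so pruning stops there.
Nodes removed: 4

4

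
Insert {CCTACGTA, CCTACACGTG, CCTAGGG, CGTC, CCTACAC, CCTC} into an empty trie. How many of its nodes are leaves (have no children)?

5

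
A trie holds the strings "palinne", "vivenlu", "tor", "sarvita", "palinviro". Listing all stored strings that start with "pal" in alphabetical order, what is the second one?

palinviro

DFS of the "pal" subtree visits, in order: "palinne", "palinviro"
Position 2: palinviro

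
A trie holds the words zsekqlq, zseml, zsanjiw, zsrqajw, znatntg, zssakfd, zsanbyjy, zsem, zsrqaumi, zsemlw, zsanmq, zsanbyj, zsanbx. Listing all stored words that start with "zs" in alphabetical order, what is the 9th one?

DFS of the "zs" subtree visits, in order: "zsanbx", "zsanbyj", "zsanbyjy", "zsanjiw", "zsanmq", "zsekqlq", "zsem", "zseml", "zsemlw", "zsrqajw", "zsrqaumi", "zssakfd"
The 9th is zsemlw.

zsemlw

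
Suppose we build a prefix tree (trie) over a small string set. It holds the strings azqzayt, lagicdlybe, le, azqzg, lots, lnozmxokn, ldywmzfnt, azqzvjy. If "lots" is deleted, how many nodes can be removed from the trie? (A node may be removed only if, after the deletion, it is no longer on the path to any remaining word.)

A node on "lots"'s path can go only if nothing else ends at it or branches off below it.
The suffix "ots" (3 nodes) is used only by "lots"; the node for "l" still has the child "a", so pruning stops there.
Nodes removed: 3

3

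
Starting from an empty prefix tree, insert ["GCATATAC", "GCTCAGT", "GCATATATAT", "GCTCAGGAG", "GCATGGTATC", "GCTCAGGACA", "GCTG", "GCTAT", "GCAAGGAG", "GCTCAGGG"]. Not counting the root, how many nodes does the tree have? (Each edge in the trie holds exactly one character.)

Count nodes per top-level branch (shared prefixes stored once):
  'G'-branch (GCAAGGAG, GCATATAC, GCATATATAT, GCATGGTATC, GCTAT, GCTCAGGACA, GCTCAGGAG, GCTCAGGG, GCTCAGT, GCTG): 36 nodes
Sum: 36

36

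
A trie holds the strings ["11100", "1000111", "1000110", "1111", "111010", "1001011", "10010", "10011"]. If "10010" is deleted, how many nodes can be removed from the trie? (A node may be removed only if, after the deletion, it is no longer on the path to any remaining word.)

Walk "10010" from the leaf back toward the root, removing each node that no remaining word uses.
Every node on "10010" is still needed (e.g. by "1001011"), so nothing is freed.
Nodes removed: 0

0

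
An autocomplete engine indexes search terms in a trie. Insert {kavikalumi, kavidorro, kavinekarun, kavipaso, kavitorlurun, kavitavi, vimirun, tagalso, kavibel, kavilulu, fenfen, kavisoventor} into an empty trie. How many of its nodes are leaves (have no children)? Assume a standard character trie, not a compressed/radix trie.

A leaf is a node with no children — equivalently, the end of a word that is not a proper prefix of any other stored word.
Those words: "fenfen", "kavibel", "kavidorro", "kavikalumi", "kavilulu", "kavinekarun", "kavipaso", "kavisoventor", "kavitavi", "kavitorlurun", "tagalso", "vimirun"
Leaf count: 12

12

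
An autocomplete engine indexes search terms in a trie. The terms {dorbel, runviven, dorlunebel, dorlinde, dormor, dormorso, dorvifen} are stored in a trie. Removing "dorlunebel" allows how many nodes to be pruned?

A node on "dorlunebel"'s path can go only if nothing else ends at it or branches off below it.
The suffix "unebel" (6 nodes) is used only by "dorlunebel"; the node for "dorl" still has the child "i", so pruning stops there.
Nodes removed: 6

6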